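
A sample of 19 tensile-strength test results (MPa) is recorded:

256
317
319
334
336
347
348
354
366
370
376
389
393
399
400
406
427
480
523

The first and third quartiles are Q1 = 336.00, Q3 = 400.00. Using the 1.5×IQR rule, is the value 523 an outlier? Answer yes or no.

yes

IQR = Q3 − Q1 = 400.00 − 336.00 = 64.00.
Lower fence = Q1 − 1.5·IQR = 336.00 − 96.00 = 240.00.
Upper fence = Q3 + 1.5·IQR = 400.00 + 96.00 = 496.00.
523 lies above the upper fence.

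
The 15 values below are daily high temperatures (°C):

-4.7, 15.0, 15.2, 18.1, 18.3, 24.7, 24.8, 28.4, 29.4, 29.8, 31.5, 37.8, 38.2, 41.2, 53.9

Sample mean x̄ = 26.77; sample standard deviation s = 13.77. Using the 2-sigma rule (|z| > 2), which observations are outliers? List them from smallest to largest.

-4.7

Cutoffs at x̄ ± 2s: 26.77 ± 2·13.77 = [-0.77, 54.31].
-4.7: z = -2.29, |z| > 2 → outlier.
Every other value lies within [-0.77, 54.31].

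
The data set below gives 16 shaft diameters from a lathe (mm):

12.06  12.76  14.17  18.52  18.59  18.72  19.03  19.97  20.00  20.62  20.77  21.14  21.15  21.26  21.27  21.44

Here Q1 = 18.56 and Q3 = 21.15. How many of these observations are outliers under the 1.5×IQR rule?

3

IQR = 2.59; fences at 18.56 − 3.885 = 14.675 and 21.15 + 3.885 = 25.035.
Outside the cutoffs: 12.06, 12.76, 14.17.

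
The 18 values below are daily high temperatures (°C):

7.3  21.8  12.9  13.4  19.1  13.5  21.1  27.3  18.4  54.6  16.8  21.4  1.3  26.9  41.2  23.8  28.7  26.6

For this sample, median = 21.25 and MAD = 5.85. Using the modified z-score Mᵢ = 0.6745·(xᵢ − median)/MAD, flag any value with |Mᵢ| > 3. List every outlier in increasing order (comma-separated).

54.6

|Mᵢ| > 3 ⇔ |xᵢ − 21.25| > 3·5.85/0.6745 = 26.02.
So outliers lie outside [-4.77, 47.27].
54.6: M = 3.85 → outlier.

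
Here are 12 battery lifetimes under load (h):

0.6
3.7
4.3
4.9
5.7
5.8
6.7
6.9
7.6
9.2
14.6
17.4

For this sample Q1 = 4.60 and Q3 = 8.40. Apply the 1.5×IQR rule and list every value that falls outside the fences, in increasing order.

14.6, 17.4

IQR = Q3 − Q1 = 8.40 − 4.60 = 3.80.
Lower fence = Q1 − 1.5·IQR = 4.60 − 5.70 = -1.10.
Upper fence = Q3 + 1.5·IQR = 8.40 + 5.70 = 14.10.
14.6 > 14.10 → outlier.
17.4 > 14.10 → outlier.
All remaining values lie within [-1.10, 14.10].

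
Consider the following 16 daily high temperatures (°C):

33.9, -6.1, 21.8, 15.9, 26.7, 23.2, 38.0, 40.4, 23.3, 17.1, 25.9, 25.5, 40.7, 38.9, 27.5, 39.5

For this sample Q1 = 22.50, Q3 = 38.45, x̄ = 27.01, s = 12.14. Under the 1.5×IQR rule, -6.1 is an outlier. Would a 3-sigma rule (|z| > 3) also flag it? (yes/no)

no

z = (-6.1 − 27.01) / 12.14 = -2.73.
|z| = 2.73 ≤ 3.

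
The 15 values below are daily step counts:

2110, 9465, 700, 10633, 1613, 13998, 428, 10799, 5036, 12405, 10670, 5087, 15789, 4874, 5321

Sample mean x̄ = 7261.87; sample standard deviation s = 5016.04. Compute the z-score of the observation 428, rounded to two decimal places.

-1.36

z = (428 − 7261.87) / 5016.04 = -1.36.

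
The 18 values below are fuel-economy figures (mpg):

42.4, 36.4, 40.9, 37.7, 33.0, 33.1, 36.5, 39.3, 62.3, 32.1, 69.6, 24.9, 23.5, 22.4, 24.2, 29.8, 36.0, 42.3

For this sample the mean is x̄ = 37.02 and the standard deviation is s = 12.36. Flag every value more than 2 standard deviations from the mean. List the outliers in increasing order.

Cutoffs at x̄ ± 2s: 37.02 ± 2·12.36 = [12.30, 61.74].
62.3: z = 2.05, |z| > 2 → outlier.
69.6: z = 2.64, |z| > 2 → outlier.
Every other value lies within [12.30, 61.74].

62.3, 69.6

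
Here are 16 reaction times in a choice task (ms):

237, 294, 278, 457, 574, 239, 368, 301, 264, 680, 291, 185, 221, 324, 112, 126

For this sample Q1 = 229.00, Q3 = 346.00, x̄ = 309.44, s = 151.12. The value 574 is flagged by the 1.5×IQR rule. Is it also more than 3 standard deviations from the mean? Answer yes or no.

z = (574 − 309.44) / 151.12 = 1.75.
|z| = 1.75 ≤ 3.

no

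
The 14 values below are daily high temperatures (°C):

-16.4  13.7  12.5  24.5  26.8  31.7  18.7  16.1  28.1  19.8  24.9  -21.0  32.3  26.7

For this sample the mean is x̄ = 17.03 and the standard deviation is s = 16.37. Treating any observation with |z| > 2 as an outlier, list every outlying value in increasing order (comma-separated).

-21.0, -16.4

Cutoffs at x̄ ± 2s: 17.03 ± 2·16.37 = [-15.71, 49.77].
-21.0: z = -2.32, |z| > 2 → outlier.
-16.4: z = -2.04, |z| > 2 → outlier.
Every other value lies within [-15.71, 49.77].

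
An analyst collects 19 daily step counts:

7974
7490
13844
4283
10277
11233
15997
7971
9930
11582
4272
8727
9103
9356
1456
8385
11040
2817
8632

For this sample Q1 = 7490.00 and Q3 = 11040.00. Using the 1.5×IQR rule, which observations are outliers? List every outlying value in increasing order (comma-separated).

1456

IQR = Q3 − Q1 = 11040.00 − 7490.00 = 3550.00.
Lower fence = Q1 − 1.5·IQR = 7490.00 − 5325.00 = 2165.00.
Upper fence = Q3 + 1.5·IQR = 11040.00 + 5325.00 = 16365.00.
1456 < 2165.00 → outlier.
All remaining values lie within [2165.00, 16365.00].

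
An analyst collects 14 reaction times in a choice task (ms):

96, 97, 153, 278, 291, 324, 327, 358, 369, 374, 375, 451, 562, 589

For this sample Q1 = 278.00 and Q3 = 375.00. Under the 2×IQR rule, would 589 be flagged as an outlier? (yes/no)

IQR = Q3 − Q1 = 375.00 − 278.00 = 97.00.
Lower fence = Q1 − 2·IQR = 278.00 − 194.00 = 84.00.
Upper fence = Q3 + 2·IQR = 375.00 + 194.00 = 569.00.
589 lies above the upper fence.

yes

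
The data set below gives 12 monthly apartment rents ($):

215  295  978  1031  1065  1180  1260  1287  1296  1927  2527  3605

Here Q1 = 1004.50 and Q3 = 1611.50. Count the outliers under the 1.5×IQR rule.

IQR = 607.00; fences at 1004.50 − 910.50 = 94.00 and 1611.50 + 910.50 = 2522.00.
Outside the cutoffs: 2527, 3605.

2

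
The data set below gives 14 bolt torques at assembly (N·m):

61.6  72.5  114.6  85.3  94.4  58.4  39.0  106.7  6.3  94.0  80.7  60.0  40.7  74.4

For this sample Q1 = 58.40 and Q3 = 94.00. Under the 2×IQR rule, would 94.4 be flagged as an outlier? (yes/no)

no

IQR = Q3 − Q1 = 94.00 − 58.40 = 35.60.
Lower fence = Q1 − 2·IQR = 58.40 − 71.20 = -12.80.
Upper fence = Q3 + 2·IQR = 94.00 + 71.20 = 165.20.
94.4 lies within [-12.80, 165.20].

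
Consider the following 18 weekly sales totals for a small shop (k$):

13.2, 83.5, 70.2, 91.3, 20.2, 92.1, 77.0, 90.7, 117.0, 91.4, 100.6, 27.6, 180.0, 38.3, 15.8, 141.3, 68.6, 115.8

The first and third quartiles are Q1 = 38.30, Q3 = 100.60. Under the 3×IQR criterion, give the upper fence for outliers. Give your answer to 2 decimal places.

IQR = Q3 − Q1 = 100.60 − 38.30 = 62.30.
Lower fence = Q1 − 3·IQR = 38.30 − 186.90 = -148.60.
Upper fence = Q3 + 3·IQR = 100.60 + 186.90 = 287.50.

287.50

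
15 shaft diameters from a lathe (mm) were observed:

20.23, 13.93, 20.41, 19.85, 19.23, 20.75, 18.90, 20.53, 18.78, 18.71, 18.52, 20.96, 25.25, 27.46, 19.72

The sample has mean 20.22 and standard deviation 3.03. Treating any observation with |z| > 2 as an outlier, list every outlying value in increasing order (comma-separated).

13.93, 27.46

Cutoffs at x̄ ± 2s: 20.22 ± 2·3.03 = [14.16, 26.28].
13.93: z = -2.08, |z| > 2 → outlier.
27.46: z = 2.39, |z| > 2 → outlier.
Every other value lies within [14.16, 26.28].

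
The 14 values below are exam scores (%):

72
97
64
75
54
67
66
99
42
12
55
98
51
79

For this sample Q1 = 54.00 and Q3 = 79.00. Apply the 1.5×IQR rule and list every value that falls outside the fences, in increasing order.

IQR = Q3 − Q1 = 79.00 − 54.00 = 25.00.
Lower fence = Q1 − 1.5·IQR = 54.00 − 37.50 = 16.50.
Upper fence = Q3 + 1.5·IQR = 79.00 + 37.50 = 116.50.
12 < 16.50 → outlier.
All remaining values lie within [16.50, 116.50].

12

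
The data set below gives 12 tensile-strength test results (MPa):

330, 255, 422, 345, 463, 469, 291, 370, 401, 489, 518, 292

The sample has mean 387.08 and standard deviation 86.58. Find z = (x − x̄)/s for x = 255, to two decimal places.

z = (255 − 387.08) / 86.58 = -1.53.

-1.53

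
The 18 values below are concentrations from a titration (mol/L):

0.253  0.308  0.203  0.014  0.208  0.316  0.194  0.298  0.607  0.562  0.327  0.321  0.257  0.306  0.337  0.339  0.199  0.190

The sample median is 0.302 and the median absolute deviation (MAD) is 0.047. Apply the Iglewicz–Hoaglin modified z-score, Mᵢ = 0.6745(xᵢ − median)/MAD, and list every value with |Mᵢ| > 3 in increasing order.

0.014, 0.562, 0.607

|Mᵢ| > 3 ⇔ |xᵢ − 0.302| > 3·0.047/0.6745 = 0.209.
So outliers lie outside [0.093, 0.511].
0.014: M = -4.13 → outlier.
0.562: M = 3.73 → outlier.
0.607: M = 4.38 → outlier.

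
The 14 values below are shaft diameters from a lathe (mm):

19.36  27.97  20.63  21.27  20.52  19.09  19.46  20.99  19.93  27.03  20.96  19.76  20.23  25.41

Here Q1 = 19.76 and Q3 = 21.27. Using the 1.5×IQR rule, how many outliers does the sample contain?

3

IQR = 1.51; fences at 19.76 − 2.265 = 17.495 and 21.27 + 2.265 = 23.535.
Outside the cutoffs: 25.41, 27.03, 27.97.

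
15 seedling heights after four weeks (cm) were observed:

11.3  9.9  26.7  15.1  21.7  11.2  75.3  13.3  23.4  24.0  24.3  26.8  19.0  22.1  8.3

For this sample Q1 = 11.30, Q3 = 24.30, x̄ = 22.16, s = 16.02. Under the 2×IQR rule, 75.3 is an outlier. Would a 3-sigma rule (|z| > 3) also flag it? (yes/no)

yes

z = (75.3 − 22.16) / 16.02 = 3.32.
|z| = 3.32 > 3.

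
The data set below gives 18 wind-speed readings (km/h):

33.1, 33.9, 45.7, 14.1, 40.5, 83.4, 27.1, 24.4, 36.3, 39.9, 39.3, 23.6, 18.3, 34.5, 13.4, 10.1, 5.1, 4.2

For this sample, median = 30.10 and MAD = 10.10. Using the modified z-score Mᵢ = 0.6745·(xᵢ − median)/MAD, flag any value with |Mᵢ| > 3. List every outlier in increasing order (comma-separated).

|Mᵢ| > 3 ⇔ |xᵢ − 30.10| > 3·10.10/0.6745 = 44.92.
So outliers lie outside [-14.82, 75.02].
83.4: M = 3.56 → outlier.

83.4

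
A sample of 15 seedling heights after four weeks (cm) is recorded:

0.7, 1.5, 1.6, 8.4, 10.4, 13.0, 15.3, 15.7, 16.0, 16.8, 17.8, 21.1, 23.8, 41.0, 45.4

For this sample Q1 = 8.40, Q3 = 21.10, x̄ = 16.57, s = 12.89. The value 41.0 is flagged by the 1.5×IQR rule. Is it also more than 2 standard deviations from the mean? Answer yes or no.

no

z = (41.0 − 16.57) / 12.89 = 1.90.
|z| = 1.90 ≤ 2.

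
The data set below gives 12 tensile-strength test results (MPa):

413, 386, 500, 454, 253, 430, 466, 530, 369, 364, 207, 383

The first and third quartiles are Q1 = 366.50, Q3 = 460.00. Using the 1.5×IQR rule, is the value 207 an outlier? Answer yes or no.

IQR = Q3 − Q1 = 460.00 − 366.50 = 93.50.
Lower fence = Q1 − 1.5·IQR = 366.50 − 140.25 = 226.25.
Upper fence = Q3 + 1.5·IQR = 460.00 + 140.25 = 600.25.
207 lies below the lower fence.

yes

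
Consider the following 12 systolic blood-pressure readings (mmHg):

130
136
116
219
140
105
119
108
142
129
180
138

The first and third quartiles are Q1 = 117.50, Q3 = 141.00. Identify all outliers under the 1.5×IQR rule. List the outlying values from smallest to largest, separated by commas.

180, 219

IQR = Q3 − Q1 = 141.00 − 117.50 = 23.50.
Lower fence = Q1 − 1.5·IQR = 117.50 − 35.25 = 82.25.
Upper fence = Q3 + 1.5·IQR = 141.00 + 35.25 = 176.25.
180 > 176.25 → outlier.
219 > 176.25 → outlier.
All remaining values lie within [82.25, 176.25].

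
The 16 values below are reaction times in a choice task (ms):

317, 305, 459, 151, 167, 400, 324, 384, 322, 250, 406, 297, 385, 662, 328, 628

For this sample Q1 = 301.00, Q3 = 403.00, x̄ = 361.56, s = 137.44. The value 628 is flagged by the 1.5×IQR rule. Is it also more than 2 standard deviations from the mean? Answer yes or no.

z = (628 − 361.56) / 137.44 = 1.94.
|z| = 1.94 ≤ 2.

no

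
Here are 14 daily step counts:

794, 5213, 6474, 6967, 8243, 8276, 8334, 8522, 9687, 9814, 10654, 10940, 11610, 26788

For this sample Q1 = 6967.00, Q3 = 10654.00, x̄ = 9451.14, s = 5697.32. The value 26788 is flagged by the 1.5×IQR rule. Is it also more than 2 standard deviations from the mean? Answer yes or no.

yes

z = (26788 − 9451.14) / 5697.32 = 3.04.
|z| = 3.04 > 2.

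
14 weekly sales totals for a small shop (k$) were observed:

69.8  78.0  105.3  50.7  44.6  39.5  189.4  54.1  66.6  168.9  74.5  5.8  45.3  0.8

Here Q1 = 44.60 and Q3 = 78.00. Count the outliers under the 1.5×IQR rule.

IQR = 33.40; fences at 44.60 − 50.10 = -5.50 and 78.00 + 50.10 = 128.10.
Outside the cutoffs: 168.9, 189.4.

2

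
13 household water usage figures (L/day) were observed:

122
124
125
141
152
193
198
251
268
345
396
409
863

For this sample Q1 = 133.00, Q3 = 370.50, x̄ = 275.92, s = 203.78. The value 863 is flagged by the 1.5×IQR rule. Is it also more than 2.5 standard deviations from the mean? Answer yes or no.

z = (863 − 275.92) / 203.78 = 2.88.
|z| = 2.88 > 2.5.

yes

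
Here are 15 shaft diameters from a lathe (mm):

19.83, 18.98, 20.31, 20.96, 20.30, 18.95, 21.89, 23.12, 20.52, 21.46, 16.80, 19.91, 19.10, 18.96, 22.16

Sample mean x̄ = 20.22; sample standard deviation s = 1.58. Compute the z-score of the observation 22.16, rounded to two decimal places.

1.23

z = (22.16 − 20.22) / 1.58 = 1.23.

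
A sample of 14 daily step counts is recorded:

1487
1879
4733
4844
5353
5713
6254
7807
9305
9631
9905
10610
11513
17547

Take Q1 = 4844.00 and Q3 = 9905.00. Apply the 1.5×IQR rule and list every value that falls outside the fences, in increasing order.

IQR = Q3 − Q1 = 9905.00 − 4844.00 = 5061.00.
Lower fence = Q1 − 1.5·IQR = 4844.00 − 7591.50 = -2747.50.
Upper fence = Q3 + 1.5·IQR = 9905.00 + 7591.50 = 17496.50.
17547 > 17496.50 → outlier.
All remaining values lie within [-2747.50, 17496.50].

17547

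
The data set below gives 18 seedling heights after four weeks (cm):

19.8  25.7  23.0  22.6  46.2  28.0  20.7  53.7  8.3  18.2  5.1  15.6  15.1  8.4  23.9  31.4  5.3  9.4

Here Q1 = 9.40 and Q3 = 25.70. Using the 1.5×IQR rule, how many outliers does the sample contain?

IQR = 16.30; fences at 9.40 − 24.45 = -15.05 and 25.70 + 24.45 = 50.15.
Outside the cutoffs: 53.7.

1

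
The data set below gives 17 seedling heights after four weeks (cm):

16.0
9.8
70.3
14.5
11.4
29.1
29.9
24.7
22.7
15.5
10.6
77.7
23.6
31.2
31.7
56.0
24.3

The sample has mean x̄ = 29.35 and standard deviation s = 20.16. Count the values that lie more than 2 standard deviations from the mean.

2

Cutoffs: x̄ ± 2s = [-10.97, 69.67].
Outside the cutoffs: 70.3, 77.7.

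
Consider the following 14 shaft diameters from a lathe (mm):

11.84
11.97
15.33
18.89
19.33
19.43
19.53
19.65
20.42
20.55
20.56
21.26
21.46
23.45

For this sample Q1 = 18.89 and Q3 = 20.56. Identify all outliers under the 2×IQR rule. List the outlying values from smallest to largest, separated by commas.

11.84, 11.97, 15.33

IQR = Q3 − Q1 = 20.56 − 18.89 = 1.67.
Lower fence = Q1 − 2·IQR = 18.89 − 3.34 = 15.55.
Upper fence = Q3 + 2·IQR = 20.56 + 3.34 = 23.90.
11.84 < 15.55 → outlier.
11.97 < 15.55 → outlier.
15.33 < 15.55 → outlier.
All remaining values lie within [15.55, 23.90].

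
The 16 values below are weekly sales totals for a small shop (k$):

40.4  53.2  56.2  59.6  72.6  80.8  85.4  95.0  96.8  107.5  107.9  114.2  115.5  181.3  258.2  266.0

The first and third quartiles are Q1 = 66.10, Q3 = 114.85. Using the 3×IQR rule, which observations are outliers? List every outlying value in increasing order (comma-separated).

266.0

IQR = Q3 − Q1 = 114.85 − 66.10 = 48.75.
Lower fence = Q1 − 3·IQR = 66.10 − 146.25 = -80.15.
Upper fence = Q3 + 3·IQR = 114.85 + 146.25 = 261.10.
266.0 > 261.10 → outlier.
All remaining values lie within [-80.15, 261.10].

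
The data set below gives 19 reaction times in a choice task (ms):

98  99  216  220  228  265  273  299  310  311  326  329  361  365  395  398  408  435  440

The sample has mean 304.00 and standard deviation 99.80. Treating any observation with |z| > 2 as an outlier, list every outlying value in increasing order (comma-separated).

Cutoffs at x̄ ± 2s: 304.00 ± 2·99.80 = [104.40, 503.60].
98: z = -2.06, |z| > 2 → outlier.
99: z = -2.05, |z| > 2 → outlier.
Every other value lies within [104.40, 503.60].

98, 99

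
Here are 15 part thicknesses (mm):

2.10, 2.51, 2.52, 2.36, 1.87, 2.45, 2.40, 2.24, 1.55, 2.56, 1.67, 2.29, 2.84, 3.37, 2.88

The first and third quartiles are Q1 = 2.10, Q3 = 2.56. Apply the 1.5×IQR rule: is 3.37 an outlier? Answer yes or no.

IQR = Q3 − Q1 = 2.56 − 2.10 = 0.46.
Lower fence = Q1 − 1.5·IQR = 2.10 − 0.69 = 1.41.
Upper fence = Q3 + 1.5·IQR = 2.56 + 0.69 = 3.25.
3.37 lies above the upper fence.

yes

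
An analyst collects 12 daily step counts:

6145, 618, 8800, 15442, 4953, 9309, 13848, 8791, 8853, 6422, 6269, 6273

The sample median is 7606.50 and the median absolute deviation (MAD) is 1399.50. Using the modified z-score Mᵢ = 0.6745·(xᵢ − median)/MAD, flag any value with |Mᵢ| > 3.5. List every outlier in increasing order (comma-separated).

|Mᵢ| > 3.5 ⇔ |xᵢ − 7606.50| > 3.5·1399.50/0.6745 = 7262.05.
So outliers lie outside [344.45, 14868.55].
15442: M = 3.78 → outlier.

15442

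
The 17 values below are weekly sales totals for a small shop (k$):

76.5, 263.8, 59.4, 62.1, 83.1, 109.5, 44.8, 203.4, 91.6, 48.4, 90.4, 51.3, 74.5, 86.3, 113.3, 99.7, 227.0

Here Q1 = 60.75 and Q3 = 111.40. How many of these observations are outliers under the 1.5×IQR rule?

3

IQR = 50.65; fences at 60.75 − 75.975 = -15.225 and 111.40 + 75.975 = 187.375.
Outside the cutoffs: 203.4, 227.0, 263.8.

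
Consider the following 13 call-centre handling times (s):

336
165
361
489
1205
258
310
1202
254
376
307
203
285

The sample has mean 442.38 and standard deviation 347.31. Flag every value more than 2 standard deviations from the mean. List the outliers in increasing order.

Cutoffs at x̄ ± 2s: 442.38 ± 2·347.31 = [-252.24, 1137.00].
1202: z = 2.19, |z| > 2 → outlier.
1205: z = 2.20, |z| > 2 → outlier.
Every other value lies within [-252.24, 1137.00].

1202, 1205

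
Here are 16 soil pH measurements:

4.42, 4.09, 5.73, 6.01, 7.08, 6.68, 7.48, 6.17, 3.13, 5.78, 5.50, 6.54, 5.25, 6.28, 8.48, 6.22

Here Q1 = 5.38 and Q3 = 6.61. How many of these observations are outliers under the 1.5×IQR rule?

IQR = 1.23; fences at 5.38 − 1.845 = 3.535 and 6.61 + 1.845 = 8.455.
Outside the cutoffs: 3.13, 8.48.

2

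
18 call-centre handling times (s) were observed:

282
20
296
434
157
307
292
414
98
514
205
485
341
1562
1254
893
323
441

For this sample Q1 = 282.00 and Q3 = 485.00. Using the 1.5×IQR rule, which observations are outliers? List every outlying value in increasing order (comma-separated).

IQR = Q3 − Q1 = 485.00 − 282.00 = 203.00.
Lower fence = Q1 − 1.5·IQR = 282.00 − 304.50 = -22.50.
Upper fence = Q3 + 1.5·IQR = 485.00 + 304.50 = 789.50.
893 > 789.50 → outlier.
1254 > 789.50 → outlier.
1562 > 789.50 → outlier.
All remaining values lie within [-22.50, 789.50].

893, 1254, 1562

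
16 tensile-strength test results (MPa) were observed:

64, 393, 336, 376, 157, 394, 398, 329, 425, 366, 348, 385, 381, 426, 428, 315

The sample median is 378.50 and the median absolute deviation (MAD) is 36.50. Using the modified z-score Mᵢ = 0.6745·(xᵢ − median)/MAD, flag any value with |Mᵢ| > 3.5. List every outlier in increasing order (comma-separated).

|Mᵢ| > 3.5 ⇔ |xᵢ − 378.50| > 3.5·36.50/0.6745 = 189.40.
So outliers lie outside [189.10, 567.90].
64: M = -5.81 → outlier.
157: M = -4.09 → outlier.

64, 157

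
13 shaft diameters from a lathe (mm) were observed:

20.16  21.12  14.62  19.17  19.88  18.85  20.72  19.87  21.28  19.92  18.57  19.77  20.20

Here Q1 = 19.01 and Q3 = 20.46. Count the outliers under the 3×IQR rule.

1

IQR = 1.45; fences at 19.01 − 4.35 = 14.66 and 20.46 + 4.35 = 24.81.
Outside the cutoffs: 14.62.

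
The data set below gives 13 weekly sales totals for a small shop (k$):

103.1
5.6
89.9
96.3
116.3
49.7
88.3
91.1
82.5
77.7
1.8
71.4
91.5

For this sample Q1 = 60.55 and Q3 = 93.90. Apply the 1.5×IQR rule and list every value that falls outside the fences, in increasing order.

1.8, 5.6

IQR = Q3 − Q1 = 93.90 − 60.55 = 33.35.
Lower fence = Q1 − 1.5·IQR = 60.55 − 50.025 = 10.525.
Upper fence = Q3 + 1.5·IQR = 93.90 + 50.025 = 143.925.
1.8 < 10.525 → outlier.
5.6 < 10.525 → outlier.
All remaining values lie within [10.525, 143.925].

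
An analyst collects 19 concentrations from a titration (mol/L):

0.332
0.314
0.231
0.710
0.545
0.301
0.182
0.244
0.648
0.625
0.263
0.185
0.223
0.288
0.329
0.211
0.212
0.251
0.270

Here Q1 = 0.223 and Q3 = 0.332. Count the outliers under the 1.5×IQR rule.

4

IQR = 0.109; fences at 0.223 − 0.1635 = 0.0595 and 0.332 + 0.1635 = 0.4955.
Outside the cutoffs: 0.545, 0.625, 0.648, 0.710.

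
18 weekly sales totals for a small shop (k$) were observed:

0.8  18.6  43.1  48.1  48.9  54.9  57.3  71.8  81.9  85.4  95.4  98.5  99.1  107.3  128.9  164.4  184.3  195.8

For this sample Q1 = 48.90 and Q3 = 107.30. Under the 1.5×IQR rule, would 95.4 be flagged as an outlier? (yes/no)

no

IQR = Q3 − Q1 = 107.30 − 48.90 = 58.40.
Lower fence = Q1 − 1.5·IQR = 48.90 − 87.60 = -38.70.
Upper fence = Q3 + 1.5·IQR = 107.30 + 87.60 = 194.90.
95.4 lies within [-38.70, 194.90].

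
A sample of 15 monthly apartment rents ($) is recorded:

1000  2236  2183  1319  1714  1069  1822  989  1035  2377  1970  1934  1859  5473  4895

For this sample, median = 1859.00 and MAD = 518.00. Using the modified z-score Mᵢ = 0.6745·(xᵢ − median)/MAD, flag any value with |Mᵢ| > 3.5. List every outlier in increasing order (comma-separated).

4895, 5473

|Mᵢ| > 3.5 ⇔ |xᵢ − 1859.00| > 3.5·518.00/0.6745 = 2687.92.
So outliers lie outside [-828.92, 4546.92].
4895: M = 3.95 → outlier.
5473: M = 4.71 → outlier.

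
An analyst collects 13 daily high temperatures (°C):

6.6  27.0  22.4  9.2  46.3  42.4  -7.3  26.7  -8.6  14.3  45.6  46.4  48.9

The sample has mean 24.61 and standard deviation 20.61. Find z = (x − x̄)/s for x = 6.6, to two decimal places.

z = (6.6 − 24.61) / 20.61 = -0.87.

-0.87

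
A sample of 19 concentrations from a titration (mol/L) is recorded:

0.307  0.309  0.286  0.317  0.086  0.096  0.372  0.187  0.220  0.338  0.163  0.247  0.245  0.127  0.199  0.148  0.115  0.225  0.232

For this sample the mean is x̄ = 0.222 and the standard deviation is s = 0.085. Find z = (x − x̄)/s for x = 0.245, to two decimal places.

z = (0.245 − 0.222) / 0.085 = 0.27.

0.27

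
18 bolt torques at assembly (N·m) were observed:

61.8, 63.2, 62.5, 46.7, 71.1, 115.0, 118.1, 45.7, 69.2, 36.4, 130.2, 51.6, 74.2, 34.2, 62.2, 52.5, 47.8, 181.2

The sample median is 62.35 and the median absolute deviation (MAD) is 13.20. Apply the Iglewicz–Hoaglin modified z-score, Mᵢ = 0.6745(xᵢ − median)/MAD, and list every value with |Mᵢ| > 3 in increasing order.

|Mᵢ| > 3 ⇔ |xᵢ − 62.35| > 3·13.20/0.6745 = 58.71.
So outliers lie outside [3.64, 121.06].
130.2: M = 3.47 → outlier.
181.2: M = 6.07 → outlier.

130.2, 181.2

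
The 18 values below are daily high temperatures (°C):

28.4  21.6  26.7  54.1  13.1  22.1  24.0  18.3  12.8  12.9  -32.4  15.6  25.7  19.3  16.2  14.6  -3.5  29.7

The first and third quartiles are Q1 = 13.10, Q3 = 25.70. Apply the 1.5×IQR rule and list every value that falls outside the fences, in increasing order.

-32.4, 54.1

IQR = Q3 − Q1 = 25.70 − 13.10 = 12.60.
Lower fence = Q1 − 1.5·IQR = 13.10 − 18.90 = -5.80.
Upper fence = Q3 + 1.5·IQR = 25.70 + 18.90 = 44.60.
-32.4 < -5.80 → outlier.
54.1 > 44.60 → outlier.
All remaining values lie within [-5.80, 44.60].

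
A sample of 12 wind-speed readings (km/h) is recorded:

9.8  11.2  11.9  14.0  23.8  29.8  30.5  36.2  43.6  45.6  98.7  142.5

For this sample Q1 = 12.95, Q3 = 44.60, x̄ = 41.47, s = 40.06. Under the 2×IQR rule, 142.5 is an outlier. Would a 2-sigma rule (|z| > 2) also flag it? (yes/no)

yes

z = (142.5 − 41.47) / 40.06 = 2.52.
|z| = 2.52 > 2.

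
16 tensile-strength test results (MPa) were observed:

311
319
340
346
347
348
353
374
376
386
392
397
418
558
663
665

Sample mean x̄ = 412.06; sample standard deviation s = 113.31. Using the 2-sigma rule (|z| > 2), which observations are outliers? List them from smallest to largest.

663, 665

Cutoffs at x̄ ± 2s: 412.06 ± 2·113.31 = [185.44, 638.68].
663: z = 2.21, |z| > 2 → outlier.
665: z = 2.23, |z| > 2 → outlier.
Every other value lies within [185.44, 638.68].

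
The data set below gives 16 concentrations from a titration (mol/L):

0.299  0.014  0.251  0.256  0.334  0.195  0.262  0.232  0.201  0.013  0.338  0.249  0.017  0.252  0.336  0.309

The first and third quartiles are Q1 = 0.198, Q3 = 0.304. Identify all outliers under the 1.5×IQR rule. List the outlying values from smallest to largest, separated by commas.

0.013, 0.014, 0.017

IQR = Q3 − Q1 = 0.304 − 0.198 = 0.106.
Lower fence = Q1 − 1.5·IQR = 0.198 − 0.159 = 0.039.
Upper fence = Q3 + 1.5·IQR = 0.304 + 0.159 = 0.463.
0.013 < 0.039 → outlier.
0.014 < 0.039 → outlier.
0.017 < 0.039 → outlier.
All remaining values lie within [0.039, 0.463].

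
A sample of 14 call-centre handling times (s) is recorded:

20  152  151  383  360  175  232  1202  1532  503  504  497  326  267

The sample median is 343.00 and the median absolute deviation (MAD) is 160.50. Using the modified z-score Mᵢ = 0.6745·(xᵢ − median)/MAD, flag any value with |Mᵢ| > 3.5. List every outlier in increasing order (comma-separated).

1202, 1532

|Mᵢ| > 3.5 ⇔ |xᵢ − 343.00| > 3.5·160.50/0.6745 = 832.84.
So outliers lie outside [-489.84, 1175.84].
1202: M = 3.61 → outlier.
1532: M = 5.00 → outlier.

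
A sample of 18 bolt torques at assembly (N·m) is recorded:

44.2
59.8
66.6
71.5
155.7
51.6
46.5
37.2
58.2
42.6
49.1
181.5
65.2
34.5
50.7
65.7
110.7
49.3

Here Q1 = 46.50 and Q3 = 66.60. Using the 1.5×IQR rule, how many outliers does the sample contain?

IQR = 20.10; fences at 46.50 − 30.15 = 16.35 and 66.60 + 30.15 = 96.75.
Outside the cutoffs: 110.7, 155.7, 181.5.

3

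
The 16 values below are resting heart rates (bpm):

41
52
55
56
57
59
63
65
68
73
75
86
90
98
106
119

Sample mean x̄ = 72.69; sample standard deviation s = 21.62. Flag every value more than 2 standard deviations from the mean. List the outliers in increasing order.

119

Cutoffs at x̄ ± 2s: 72.69 ± 2·21.62 = [29.45, 115.93].
119: z = 2.14, |z| > 2 → outlier.
Every other value lies within [29.45, 115.93].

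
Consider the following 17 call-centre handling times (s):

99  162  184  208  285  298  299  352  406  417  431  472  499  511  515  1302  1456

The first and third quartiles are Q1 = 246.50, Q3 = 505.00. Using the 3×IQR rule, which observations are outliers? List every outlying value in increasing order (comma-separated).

1302, 1456

IQR = Q3 − Q1 = 505.00 − 246.50 = 258.50.
Lower fence = Q1 − 3·IQR = 246.50 − 775.50 = -529.00.
Upper fence = Q3 + 3·IQR = 505.00 + 775.50 = 1280.50.
1302 > 1280.50 → outlier.
1456 > 1280.50 → outlier.
All remaining values lie within [-529.00, 1280.50].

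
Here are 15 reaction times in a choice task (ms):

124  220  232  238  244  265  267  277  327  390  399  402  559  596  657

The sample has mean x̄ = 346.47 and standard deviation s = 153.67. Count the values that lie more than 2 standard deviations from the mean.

Cutoffs: x̄ ± 2s = [39.13, 653.81].
Outside the cutoffs: 657.

1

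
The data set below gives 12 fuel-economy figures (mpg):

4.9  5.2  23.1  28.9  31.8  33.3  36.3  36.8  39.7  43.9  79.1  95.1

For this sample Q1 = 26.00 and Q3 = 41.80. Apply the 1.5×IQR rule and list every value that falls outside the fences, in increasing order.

79.1, 95.1

IQR = Q3 − Q1 = 41.80 − 26.00 = 15.80.
Lower fence = Q1 − 1.5·IQR = 26.00 − 23.70 = 2.30.
Upper fence = Q3 + 1.5·IQR = 41.80 + 23.70 = 65.50.
79.1 > 65.50 → outlier.
95.1 > 65.50 → outlier.
All remaining values lie within [2.30, 65.50].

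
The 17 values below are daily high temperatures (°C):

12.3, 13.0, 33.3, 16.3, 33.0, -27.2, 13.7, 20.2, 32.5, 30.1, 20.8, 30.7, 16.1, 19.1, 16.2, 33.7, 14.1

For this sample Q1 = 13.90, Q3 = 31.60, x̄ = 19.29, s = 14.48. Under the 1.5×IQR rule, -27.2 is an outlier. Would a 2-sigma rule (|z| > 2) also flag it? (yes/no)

z = (-27.2 − 19.29) / 14.48 = -3.21.
|z| = 3.21 > 2.

yes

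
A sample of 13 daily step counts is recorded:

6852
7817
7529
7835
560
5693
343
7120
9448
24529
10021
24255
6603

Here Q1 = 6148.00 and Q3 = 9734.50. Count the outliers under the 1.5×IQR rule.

4

IQR = 3586.50; fences at 6148.00 − 5379.75 = 768.25 and 9734.50 + 5379.75 = 15114.25.
Outside the cutoffs: 343, 560, 24255, 24529.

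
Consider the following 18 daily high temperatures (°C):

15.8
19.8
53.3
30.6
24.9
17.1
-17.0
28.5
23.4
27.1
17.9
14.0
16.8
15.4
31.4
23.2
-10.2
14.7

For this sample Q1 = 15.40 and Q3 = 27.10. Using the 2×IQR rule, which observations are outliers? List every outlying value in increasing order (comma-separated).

-17.0, -10.2, 53.3

IQR = Q3 − Q1 = 27.10 − 15.40 = 11.70.
Lower fence = Q1 − 2·IQR = 15.40 − 23.40 = -8.00.
Upper fence = Q3 + 2·IQR = 27.10 + 23.40 = 50.50.
-17.0 < -8.00 → outlier.
-10.2 < -8.00 → outlier.
53.3 > 50.50 → outlier.
All remaining values lie within [-8.00, 50.50].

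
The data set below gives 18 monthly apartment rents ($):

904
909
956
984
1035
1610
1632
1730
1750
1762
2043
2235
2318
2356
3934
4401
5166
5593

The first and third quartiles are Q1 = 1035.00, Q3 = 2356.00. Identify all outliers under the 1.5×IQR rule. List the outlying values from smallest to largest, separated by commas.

4401, 5166, 5593

IQR = Q3 − Q1 = 2356.00 − 1035.00 = 1321.00.
Lower fence = Q1 − 1.5·IQR = 1035.00 − 1981.50 = -946.50.
Upper fence = Q3 + 1.5·IQR = 2356.00 + 1981.50 = 4337.50.
4401 > 4337.50 → outlier.
5166 > 4337.50 → outlier.
5593 > 4337.50 → outlier.
All remaining values lie within [-946.50, 4337.50].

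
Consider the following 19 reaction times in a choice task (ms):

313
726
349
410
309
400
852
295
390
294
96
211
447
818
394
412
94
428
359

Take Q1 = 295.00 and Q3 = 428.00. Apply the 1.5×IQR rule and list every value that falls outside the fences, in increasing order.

94, 726, 818, 852

IQR = Q3 − Q1 = 428.00 − 295.00 = 133.00.
Lower fence = Q1 − 1.5·IQR = 295.00 − 199.50 = 95.50.
Upper fence = Q3 + 1.5·IQR = 428.00 + 199.50 = 627.50.
94 < 95.50 → outlier.
726 > 627.50 → outlier.
818 > 627.50 → outlier.
852 > 627.50 → outlier.
All remaining values lie within [95.50, 627.50].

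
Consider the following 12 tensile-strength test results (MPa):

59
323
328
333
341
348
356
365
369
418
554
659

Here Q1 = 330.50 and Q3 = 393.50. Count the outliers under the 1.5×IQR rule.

3

IQR = 63.00; fences at 330.50 − 94.50 = 236.00 and 393.50 + 94.50 = 488.00.
Outside the cutoffs: 59, 554, 659.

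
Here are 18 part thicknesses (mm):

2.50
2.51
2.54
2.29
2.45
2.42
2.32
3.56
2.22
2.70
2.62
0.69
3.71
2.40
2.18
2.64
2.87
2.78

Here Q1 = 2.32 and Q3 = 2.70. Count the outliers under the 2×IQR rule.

3

IQR = 0.38; fences at 2.32 − 0.76 = 1.56 and 2.70 + 0.76 = 3.46.
Outside the cutoffs: 0.69, 3.56, 3.71.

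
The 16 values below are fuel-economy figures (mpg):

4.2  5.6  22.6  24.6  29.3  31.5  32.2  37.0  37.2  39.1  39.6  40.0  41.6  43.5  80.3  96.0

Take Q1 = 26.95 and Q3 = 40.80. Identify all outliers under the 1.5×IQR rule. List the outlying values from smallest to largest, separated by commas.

IQR = Q3 − Q1 = 40.80 − 26.95 = 13.85.
Lower fence = Q1 − 1.5·IQR = 26.95 − 20.775 = 6.175.
Upper fence = Q3 + 1.5·IQR = 40.80 + 20.775 = 61.575.
4.2 < 6.175 → outlier.
5.6 < 6.175 → outlier.
80.3 > 61.575 → outlier.
96.0 > 61.575 → outlier.
All remaining values lie within [6.175, 61.575].

4.2, 5.6, 80.3, 96.0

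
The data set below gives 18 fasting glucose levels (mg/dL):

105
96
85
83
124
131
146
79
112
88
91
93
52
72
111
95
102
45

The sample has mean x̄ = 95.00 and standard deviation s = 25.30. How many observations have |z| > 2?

Cutoffs: x̄ ± 2s = [44.40, 145.60].
Outside the cutoffs: 146.

1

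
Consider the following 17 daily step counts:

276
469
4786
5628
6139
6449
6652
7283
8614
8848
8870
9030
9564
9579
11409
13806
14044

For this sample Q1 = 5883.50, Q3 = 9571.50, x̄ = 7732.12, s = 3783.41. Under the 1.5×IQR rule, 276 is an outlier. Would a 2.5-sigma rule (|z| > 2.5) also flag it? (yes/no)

z = (276 − 7732.12) / 3783.41 = -1.97.
|z| = 1.97 ≤ 2.5.

no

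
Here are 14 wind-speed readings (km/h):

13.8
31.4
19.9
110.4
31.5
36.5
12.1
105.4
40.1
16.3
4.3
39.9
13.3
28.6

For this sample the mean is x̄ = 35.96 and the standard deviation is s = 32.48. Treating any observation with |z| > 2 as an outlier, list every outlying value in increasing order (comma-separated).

Cutoffs at x̄ ± 2s: 35.96 ± 2·32.48 = [-29.00, 100.92].
105.4: z = 2.14, |z| > 2 → outlier.
110.4: z = 2.29, |z| > 2 → outlier.
Every other value lies within [-29.00, 100.92].

105.4, 110.4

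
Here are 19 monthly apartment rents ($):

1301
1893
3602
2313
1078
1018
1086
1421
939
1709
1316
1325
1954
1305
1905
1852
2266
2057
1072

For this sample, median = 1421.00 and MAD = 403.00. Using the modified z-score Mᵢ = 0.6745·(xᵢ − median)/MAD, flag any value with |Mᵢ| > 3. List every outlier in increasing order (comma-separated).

|Mᵢ| > 3 ⇔ |xᵢ − 1421.00| > 3·403.00/0.6745 = 1792.44.
So outliers lie outside [-371.44, 3213.44].
3602: M = 3.65 → outlier.

3602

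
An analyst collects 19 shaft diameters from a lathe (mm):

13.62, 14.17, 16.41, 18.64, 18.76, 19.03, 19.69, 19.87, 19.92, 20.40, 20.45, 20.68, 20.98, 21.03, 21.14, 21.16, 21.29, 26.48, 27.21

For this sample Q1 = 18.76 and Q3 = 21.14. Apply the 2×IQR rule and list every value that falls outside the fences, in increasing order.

IQR = Q3 − Q1 = 21.14 − 18.76 = 2.38.
Lower fence = Q1 − 2·IQR = 18.76 − 4.76 = 14.00.
Upper fence = Q3 + 2·IQR = 21.14 + 4.76 = 25.90.
13.62 < 14.00 → outlier.
26.48 > 25.90 → outlier.
27.21 > 25.90 → outlier.
All remaining values lie within [14.00, 25.90].

13.62, 26.48, 27.21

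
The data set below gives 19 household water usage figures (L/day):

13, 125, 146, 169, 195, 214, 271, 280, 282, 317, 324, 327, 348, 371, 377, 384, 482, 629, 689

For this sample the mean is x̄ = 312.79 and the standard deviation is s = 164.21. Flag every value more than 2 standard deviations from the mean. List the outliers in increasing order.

689

Cutoffs at x̄ ± 2s: 312.79 ± 2·164.21 = [-15.63, 641.21].
689: z = 2.29, |z| > 2 → outlier.
Every other value lies within [-15.63, 641.21].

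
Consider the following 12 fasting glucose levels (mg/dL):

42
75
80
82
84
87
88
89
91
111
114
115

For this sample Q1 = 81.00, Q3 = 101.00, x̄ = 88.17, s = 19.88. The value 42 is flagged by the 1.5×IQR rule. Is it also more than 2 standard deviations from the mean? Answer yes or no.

yes

z = (42 − 88.17) / 19.88 = -2.32.
|z| = 2.32 > 2.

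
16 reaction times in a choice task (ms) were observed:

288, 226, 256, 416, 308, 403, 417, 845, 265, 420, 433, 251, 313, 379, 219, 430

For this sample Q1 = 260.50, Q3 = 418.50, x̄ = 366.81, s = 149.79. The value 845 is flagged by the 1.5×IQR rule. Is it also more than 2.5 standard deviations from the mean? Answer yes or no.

z = (845 − 366.81) / 149.79 = 3.19.
|z| = 3.19 > 2.5.

yes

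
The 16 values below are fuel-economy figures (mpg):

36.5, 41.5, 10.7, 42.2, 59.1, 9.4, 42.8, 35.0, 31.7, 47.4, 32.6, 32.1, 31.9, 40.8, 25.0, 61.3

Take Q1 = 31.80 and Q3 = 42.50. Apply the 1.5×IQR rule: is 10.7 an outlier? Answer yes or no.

yes

IQR = Q3 − Q1 = 42.50 − 31.80 = 10.70.
Lower fence = Q1 − 1.5·IQR = 31.80 − 16.05 = 15.75.
Upper fence = Q3 + 1.5·IQR = 42.50 + 16.05 = 58.55.
10.7 lies below the lower fence.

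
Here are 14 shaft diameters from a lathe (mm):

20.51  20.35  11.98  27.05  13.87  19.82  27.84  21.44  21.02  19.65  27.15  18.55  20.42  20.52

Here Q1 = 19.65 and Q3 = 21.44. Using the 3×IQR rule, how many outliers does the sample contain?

5

IQR = 1.79; fences at 19.65 − 5.37 = 14.28 and 21.44 + 5.37 = 26.81.
Outside the cutoffs: 11.98, 13.87, 27.05, 27.15, 27.84.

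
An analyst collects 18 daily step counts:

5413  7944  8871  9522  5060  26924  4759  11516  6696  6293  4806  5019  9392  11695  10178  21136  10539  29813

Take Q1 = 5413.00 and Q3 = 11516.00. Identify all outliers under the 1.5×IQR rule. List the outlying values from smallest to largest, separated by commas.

21136, 26924, 29813

IQR = Q3 − Q1 = 11516.00 − 5413.00 = 6103.00.
Lower fence = Q1 − 1.5·IQR = 5413.00 − 9154.50 = -3741.50.
Upper fence = Q3 + 1.5·IQR = 11516.00 + 9154.50 = 20670.50.
21136 > 20670.50 → outlier.
26924 > 20670.50 → outlier.
29813 > 20670.50 → outlier.
All remaining values lie within [-3741.50, 20670.50].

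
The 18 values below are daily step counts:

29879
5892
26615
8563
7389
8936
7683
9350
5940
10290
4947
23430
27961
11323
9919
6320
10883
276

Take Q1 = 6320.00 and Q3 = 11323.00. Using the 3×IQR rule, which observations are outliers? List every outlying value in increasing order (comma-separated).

26615, 27961, 29879

IQR = Q3 − Q1 = 11323.00 − 6320.00 = 5003.00.
Lower fence = Q1 − 3·IQR = 6320.00 − 15009.00 = -8689.00.
Upper fence = Q3 + 3·IQR = 11323.00 + 15009.00 = 26332.00.
26615 > 26332.00 → outlier.
27961 > 26332.00 → outlier.
29879 > 26332.00 → outlier.
All remaining values lie within [-8689.00, 26332.00].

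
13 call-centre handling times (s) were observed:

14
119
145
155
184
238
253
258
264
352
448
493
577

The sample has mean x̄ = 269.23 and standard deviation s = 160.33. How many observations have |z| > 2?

Cutoffs: x̄ ± 2s = [-51.43, 589.89].
Every value lies within the cutoffs.

0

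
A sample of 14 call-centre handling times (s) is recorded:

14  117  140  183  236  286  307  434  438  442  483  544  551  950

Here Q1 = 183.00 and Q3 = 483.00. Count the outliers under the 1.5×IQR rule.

1

IQR = 300.00; fences at 183.00 − 450.00 = -267.00 and 483.00 + 450.00 = 933.00.
Outside the cutoffs: 950.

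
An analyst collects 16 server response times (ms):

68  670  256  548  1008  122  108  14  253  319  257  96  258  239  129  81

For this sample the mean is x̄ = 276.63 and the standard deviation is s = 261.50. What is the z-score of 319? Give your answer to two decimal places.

0.16

z = (319 − 276.63) / 261.50 = 0.16.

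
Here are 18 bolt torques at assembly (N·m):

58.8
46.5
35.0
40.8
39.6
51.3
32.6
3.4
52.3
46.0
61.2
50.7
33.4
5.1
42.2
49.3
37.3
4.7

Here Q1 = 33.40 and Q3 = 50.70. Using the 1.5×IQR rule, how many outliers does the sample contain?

IQR = 17.30; fences at 33.40 − 25.95 = 7.45 and 50.70 + 25.95 = 76.65.
Outside the cutoffs: 3.4, 4.7, 5.1.

3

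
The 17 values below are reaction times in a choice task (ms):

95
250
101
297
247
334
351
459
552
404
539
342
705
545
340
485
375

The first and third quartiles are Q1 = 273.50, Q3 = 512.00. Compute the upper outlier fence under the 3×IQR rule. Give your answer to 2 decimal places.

IQR = Q3 − Q1 = 512.00 − 273.50 = 238.50.
Lower fence = Q1 − 3·IQR = 273.50 − 715.50 = -442.00.
Upper fence = Q3 + 3·IQR = 512.00 + 715.50 = 1227.50.

1227.50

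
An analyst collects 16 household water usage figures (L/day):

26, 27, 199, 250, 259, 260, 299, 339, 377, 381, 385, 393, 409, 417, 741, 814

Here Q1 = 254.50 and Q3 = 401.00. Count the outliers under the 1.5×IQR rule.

IQR = 146.50; fences at 254.50 − 219.75 = 34.75 and 401.00 + 219.75 = 620.75.
Outside the cutoffs: 26, 27, 741, 814.

4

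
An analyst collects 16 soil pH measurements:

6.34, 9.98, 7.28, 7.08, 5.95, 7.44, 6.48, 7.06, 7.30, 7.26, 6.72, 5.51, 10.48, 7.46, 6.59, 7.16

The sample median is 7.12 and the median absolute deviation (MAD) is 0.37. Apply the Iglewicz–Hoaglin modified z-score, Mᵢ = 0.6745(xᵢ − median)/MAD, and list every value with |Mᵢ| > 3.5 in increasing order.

9.98, 10.48

|Mᵢ| > 3.5 ⇔ |xᵢ − 7.12| > 3.5·0.37/0.6745 = 1.92.
So outliers lie outside [5.20, 9.04].
9.98: M = 5.21 → outlier.
10.48: M = 6.13 → outlier.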